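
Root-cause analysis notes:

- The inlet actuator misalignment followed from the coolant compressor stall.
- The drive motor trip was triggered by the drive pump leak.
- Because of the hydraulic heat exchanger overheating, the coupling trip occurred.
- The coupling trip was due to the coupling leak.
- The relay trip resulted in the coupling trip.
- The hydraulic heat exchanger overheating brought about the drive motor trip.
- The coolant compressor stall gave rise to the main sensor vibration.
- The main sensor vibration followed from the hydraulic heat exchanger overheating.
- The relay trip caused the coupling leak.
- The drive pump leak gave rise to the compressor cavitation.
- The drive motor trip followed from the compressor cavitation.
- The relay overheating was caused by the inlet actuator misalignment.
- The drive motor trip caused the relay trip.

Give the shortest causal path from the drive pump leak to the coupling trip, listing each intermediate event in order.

the drive pump leak → the drive motor trip
the drive motor trip → the relay trip
the relay trip → the coupling trip
Length: 3 steps.

the drive pump leak → the drive motor trip → the relay trip → the coupling trip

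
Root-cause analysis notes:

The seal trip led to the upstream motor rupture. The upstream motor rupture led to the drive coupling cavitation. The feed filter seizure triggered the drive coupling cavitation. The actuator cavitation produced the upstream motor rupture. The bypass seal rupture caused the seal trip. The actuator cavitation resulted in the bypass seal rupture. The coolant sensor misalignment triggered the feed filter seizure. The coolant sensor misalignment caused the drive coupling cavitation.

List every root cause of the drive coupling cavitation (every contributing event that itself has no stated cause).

Tracing upstream from the drive coupling cavitation: the drive coupling cavitation ← the upstream motor rupture ← the actuator cavitation.
A separate upstream branch: the drive coupling cavitation ← the coolant sensor misalignment.
Each of those chain origins has no stated cause.

the actuator cavitation, the coolant sensor misalignment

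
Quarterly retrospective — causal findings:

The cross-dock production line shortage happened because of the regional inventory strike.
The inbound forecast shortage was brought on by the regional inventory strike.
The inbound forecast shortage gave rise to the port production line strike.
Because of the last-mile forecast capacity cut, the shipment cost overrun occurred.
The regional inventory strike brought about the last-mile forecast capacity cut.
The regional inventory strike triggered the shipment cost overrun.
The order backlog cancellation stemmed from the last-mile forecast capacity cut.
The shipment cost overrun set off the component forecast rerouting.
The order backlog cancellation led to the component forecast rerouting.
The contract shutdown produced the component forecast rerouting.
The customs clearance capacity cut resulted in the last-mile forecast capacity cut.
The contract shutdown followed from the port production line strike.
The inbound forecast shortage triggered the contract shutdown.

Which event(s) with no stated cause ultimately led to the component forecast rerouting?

Tracing upstream from the component forecast rerouting: the component forecast rerouting ← the shipment cost overrun ← the regional inventory strike.
A separate upstream branch: the component forecast rerouting ← the shipment cost overrun ← the last-mile forecast capacity cut ← the customs clearance capacity cut.
Each of those chain origins has no stated cause.

the customs clearance capacity cut, the regional inventory strike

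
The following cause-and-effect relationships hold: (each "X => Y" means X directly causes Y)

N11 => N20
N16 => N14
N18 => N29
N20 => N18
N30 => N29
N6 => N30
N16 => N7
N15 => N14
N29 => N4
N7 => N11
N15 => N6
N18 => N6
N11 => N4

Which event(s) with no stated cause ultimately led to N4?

N15, N16

Tracing upstream from N4: N4 ← N11 ← N7 ← N16.
A separate upstream branch: N4 ← N29 ← N30 ← N6 ← N15.
Each of those chain origins has no stated cause.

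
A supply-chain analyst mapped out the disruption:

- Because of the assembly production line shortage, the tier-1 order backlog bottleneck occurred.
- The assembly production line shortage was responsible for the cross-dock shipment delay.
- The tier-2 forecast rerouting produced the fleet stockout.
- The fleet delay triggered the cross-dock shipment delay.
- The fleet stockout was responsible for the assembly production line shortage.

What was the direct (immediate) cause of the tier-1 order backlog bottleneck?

the assembly production line shortage

Upstream contributors include the tier-2 forecast rerouting, the fleet stockout, but only the assembly production line shortage feeds directly into the tier-1 order backlog bottleneck.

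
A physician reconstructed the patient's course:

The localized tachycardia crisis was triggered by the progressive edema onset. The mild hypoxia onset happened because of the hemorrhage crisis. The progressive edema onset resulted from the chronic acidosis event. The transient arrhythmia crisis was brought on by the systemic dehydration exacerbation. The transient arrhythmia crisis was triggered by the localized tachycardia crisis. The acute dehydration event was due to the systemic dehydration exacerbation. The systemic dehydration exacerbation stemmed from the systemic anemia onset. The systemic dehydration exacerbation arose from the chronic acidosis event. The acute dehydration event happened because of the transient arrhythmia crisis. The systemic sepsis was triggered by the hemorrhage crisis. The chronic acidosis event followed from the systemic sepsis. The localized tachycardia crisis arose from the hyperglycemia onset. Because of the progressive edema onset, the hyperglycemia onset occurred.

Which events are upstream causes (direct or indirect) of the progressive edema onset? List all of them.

the chronic acidosis event, the hemorrhage crisis, the systemic sepsis

Immediate cause of the progressive edema onset: the chronic acidosis event.
Further upstream: the hemorrhage crisis, the systemic sepsis.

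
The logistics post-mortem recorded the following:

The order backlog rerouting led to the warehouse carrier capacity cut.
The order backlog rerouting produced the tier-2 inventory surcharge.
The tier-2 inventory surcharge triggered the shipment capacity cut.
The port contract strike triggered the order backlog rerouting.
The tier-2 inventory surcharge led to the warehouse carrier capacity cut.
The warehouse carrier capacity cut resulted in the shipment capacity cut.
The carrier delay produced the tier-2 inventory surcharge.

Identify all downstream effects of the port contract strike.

the order backlog rerouting, the shipment capacity cut, the tier-2 inventory surcharge, the warehouse carrier capacity cut

Direct effects: the order backlog rerouting.
2 steps out: the tier-2 inventory surcharge, the warehouse carrier capacity cut.
3 steps out: the shipment capacity cut.
Not reachable from it: the carrier delay.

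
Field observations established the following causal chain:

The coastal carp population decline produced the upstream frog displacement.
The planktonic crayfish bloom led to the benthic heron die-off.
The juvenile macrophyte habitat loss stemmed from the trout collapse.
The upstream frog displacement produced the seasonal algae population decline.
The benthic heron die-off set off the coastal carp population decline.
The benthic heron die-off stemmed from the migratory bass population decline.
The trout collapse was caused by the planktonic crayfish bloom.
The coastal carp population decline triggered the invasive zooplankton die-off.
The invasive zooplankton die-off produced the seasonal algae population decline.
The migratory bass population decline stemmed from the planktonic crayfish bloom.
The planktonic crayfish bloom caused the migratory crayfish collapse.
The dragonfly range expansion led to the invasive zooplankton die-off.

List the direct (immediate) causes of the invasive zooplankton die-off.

the coastal carp population decline, the dragonfly range expansion

Upstream contributors include the planktonic crayfish bloom, the migratory bass population decline, the benthic heron die-off, but only the coastal carp population decline, the dragonfly range expansion feed directly into the invasive zooplankton die-off.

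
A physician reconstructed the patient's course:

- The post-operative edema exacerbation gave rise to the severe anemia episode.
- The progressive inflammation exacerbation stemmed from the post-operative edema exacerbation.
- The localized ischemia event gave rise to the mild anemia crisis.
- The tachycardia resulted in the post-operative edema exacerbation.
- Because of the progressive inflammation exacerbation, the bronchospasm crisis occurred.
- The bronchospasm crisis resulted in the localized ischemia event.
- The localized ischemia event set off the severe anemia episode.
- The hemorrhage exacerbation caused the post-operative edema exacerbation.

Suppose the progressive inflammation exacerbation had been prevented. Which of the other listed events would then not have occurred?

the bronchospasm crisis, the localized ischemia event, the mild anemia crisis

Downstream of the progressive inflammation exacerbation: the bronchospasm crisis, the localized ischemia event, the severe anemia episode, the mild anemia crisis.
Of those, still caused via another path: the severe anemia episode.
The remainder have no surviving cause.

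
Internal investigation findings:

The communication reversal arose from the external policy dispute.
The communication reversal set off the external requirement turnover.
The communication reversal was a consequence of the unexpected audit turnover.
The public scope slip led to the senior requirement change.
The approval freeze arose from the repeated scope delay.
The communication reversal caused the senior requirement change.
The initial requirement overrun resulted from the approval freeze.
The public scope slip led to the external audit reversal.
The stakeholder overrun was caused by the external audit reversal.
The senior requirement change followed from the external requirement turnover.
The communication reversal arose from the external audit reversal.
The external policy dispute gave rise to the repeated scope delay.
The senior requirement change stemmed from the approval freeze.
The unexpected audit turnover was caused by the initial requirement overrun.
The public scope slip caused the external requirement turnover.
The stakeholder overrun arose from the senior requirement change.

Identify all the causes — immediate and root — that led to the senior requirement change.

Immediate causes of the senior requirement change: the public scope slip, the approval freeze, the communication reversal, the external requirement turnover.
Further upstream: the external audit reversal, the external policy dispute, the repeated scope delay, the initial requirement overrun, the unexpected audit turnover.

the approval freeze, the communication reversal, the external audit reversal, the external policy dispute, the external requirement turnover, the initial requirement overrun, the public scope slip, the repeated scope delay, the unexpected audit turnover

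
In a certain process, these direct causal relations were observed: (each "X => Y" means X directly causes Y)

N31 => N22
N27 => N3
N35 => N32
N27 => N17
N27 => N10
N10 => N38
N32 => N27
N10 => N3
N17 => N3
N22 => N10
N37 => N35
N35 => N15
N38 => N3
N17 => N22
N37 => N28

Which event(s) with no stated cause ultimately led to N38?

N31, N37

Tracing upstream from N38: N38 ← N10 ← N27 ← N32 ← N35 ← N37.
A separate upstream branch: N38 ← N10 ← N22 ← N31.
Each of those chain origins has no stated cause.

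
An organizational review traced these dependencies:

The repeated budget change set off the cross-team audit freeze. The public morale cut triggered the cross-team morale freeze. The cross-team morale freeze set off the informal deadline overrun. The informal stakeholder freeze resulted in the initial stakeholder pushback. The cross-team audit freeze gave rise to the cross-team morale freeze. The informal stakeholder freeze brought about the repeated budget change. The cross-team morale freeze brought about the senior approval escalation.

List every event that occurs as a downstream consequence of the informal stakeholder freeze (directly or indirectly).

Direct effects: the initial stakeholder pushback, the repeated budget change.
2 steps out: the cross-team audit freeze.
3 steps out: the cross-team morale freeze.
4 steps out: the informal deadline overrun, the senior approval escalation.
Not reachable from it: the public morale cut.

the cross-team audit freeze, the cross-team morale freeze, the informal deadline overrun, the initial stakeholder pushback, the repeated budget change, the senior approval escalation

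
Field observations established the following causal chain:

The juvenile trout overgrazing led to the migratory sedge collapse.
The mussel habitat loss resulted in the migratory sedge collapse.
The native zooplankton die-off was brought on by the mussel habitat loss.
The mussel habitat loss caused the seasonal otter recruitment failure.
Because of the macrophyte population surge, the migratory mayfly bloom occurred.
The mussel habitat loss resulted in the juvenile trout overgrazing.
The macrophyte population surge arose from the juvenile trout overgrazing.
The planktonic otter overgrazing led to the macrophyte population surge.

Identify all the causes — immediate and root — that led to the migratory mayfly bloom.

the juvenile trout overgrazing, the macrophyte population surge, the mussel habitat loss, the planktonic otter overgrazing

Immediate cause of the migratory mayfly bloom: the macrophyte population surge.
Further upstream: the mussel habitat loss, the juvenile trout overgrazing, the planktonic otter overgrazing.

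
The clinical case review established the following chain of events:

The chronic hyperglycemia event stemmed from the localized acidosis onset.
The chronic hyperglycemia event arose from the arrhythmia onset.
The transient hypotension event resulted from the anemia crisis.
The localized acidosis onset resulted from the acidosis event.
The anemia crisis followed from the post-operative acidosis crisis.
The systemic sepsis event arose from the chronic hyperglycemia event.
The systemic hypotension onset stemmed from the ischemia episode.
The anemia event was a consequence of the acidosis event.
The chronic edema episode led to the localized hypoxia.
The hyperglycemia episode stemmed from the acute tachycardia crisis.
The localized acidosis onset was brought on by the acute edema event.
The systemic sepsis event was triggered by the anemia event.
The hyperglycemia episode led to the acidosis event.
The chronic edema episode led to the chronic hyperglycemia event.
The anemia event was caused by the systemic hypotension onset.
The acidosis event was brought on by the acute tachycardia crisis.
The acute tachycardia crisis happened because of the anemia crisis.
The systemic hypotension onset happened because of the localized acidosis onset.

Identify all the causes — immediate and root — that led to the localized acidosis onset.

the acidosis event, the acute edema event, the acute tachycardia crisis, the anemia crisis, the hyperglycemia episode, the post-operative acidosis crisis

Immediate causes of the localized acidosis onset: the acute edema event, the acidosis event.
Further upstream: the post-operative acidosis crisis, the anemia crisis, the acute tachycardia crisis, the hyperglycemia episode.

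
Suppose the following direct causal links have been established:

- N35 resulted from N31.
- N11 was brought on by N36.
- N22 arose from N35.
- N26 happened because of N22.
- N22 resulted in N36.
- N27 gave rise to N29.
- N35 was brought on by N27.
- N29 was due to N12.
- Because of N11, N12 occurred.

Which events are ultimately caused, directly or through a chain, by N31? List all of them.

Direct effects: N35.
2 steps out: N22.
3 steps out: N36, N26.
4 steps out: N11.
5 steps out: N12.
6 steps out: N29.
Not reachable from it: N27.

N11, N12, N22, N26, N29, N35, N36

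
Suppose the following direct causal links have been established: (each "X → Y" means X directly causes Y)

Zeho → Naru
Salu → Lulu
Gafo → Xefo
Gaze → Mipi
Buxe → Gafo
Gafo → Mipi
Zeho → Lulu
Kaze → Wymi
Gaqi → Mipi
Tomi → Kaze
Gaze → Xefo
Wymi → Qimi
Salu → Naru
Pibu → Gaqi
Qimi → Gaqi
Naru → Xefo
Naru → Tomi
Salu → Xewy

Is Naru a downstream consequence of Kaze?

No

Kaze leads to Wymi, Qimi, Gaqi, Mipi; Naru is not among them.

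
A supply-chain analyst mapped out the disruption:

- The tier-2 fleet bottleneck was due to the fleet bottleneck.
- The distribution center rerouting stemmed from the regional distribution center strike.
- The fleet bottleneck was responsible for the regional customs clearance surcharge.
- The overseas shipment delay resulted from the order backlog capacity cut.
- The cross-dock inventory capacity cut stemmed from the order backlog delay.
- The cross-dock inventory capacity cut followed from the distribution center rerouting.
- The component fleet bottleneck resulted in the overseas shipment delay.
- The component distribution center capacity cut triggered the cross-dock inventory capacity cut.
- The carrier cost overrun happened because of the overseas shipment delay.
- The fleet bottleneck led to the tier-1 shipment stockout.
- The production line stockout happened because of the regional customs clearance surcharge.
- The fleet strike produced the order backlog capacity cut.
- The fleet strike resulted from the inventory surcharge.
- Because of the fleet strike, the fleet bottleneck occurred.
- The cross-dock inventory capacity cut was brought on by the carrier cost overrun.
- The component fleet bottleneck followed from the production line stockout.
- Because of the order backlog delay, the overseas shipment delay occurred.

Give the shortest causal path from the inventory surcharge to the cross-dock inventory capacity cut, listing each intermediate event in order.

the inventory surcharge → the fleet strike → the order backlog capacity cut → the overseas shipment delay → the carrier cost overrun → the cross-dock inventory capacity cut

the inventory surcharge → the fleet strike
the fleet strike → the order backlog capacity cut
the order backlog capacity cut → the overseas shipment delay
the overseas shipment delay → the carrier cost overrun
the carrier cost overrun → the cross-dock inventory capacity cut
Length: 5 steps.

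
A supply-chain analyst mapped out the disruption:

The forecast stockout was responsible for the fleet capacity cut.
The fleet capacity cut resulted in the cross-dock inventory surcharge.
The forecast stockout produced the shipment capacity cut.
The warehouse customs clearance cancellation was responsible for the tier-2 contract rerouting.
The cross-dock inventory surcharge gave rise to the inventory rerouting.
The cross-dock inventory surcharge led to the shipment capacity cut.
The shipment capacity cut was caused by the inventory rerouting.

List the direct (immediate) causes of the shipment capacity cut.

the cross-dock inventory surcharge, the forecast stockout, the inventory rerouting

Upstream contributors include the fleet capacity cut, but only the cross-dock inventory surcharge, the forecast stockout, the inventory rerouting feed directly into the shipment capacity cut.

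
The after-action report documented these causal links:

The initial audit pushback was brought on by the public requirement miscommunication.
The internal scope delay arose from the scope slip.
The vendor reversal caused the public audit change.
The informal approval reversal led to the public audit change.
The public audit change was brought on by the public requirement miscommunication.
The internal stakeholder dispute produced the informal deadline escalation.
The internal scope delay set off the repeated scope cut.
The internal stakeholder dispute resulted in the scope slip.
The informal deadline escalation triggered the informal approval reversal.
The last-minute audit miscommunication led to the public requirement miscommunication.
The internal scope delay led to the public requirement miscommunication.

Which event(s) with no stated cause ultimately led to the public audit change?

the internal stakeholder dispute, the last-minute audit miscommunication, the vendor reversal

Tracing upstream from the public audit change: the public audit change ← the informal approval reversal ← the informal deadline escalation ← the internal stakeholder dispute.
A separate upstream branch: the public audit change ← the public requirement miscommunication ← the last-minute audit miscommunication.
A separate upstream branch: the public audit change ← the vendor reversal.
Each of those chain origins has no stated cause.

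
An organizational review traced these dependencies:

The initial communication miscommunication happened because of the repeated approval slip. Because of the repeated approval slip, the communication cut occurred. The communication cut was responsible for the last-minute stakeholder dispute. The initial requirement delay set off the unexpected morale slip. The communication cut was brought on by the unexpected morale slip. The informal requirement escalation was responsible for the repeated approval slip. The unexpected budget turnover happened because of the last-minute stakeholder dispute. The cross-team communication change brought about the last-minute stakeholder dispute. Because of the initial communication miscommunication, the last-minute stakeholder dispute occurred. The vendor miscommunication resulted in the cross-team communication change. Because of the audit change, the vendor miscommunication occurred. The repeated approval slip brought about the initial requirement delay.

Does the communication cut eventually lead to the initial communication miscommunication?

The communication cut leads to the last-minute stakeholder dispute, the unexpected budget turnover; the initial communication miscommunication is not among them.

No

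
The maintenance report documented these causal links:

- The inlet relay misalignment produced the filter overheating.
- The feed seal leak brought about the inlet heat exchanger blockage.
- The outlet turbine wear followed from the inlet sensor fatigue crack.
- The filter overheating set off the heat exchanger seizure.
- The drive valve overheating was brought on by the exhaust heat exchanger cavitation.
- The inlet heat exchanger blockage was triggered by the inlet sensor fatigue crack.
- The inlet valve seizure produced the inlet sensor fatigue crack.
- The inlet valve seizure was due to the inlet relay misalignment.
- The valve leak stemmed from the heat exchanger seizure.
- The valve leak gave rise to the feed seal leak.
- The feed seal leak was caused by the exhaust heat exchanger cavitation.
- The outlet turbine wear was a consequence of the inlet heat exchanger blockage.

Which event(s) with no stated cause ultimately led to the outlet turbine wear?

Tracing upstream from the outlet turbine wear: the outlet turbine wear ← the inlet sensor fatigue crack ← the inlet valve seizure ← the inlet relay misalignment.
A separate upstream branch: the outlet turbine wear ← the inlet heat exchanger blockage ← the feed seal leak ← the exhaust heat exchanger cavitation.
Each of those chain origins has no stated cause.

the exhaust heat exchanger cavitation, the inlet relay misalignment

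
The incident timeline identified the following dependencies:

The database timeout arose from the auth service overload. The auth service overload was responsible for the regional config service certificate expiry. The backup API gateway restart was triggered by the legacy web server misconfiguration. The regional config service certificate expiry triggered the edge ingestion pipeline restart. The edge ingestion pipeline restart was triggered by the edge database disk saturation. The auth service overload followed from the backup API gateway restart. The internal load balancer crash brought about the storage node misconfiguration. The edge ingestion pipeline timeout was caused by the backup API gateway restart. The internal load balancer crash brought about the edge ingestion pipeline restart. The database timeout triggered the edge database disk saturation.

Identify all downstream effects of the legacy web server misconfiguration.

Direct effects: the backup API gateway restart.
2 steps out: the edge ingestion pipeline timeout, the auth service overload.
3 steps out: the database timeout, the regional config service certificate expiry.
4 steps out: the edge database disk saturation, the edge ingestion pipeline restart.
Not reachable from it: the internal load balancer crash, the storage node misconfiguration.

the auth service overload, the backup API gateway restart, the database timeout, the edge database disk saturation, the edge ingestion pipeline restart, the edge ingestion pipeline timeout, the regional config service certificate expiry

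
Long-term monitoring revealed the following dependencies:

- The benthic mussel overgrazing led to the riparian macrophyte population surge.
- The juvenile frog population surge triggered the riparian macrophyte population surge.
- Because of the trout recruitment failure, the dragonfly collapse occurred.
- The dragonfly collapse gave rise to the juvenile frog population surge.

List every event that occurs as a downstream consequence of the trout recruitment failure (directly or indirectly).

Direct effects: the dragonfly collapse.
2 steps out: the juvenile frog population surge.
3 steps out: the riparian macrophyte population surge.
Not reachable from it: the benthic mussel overgrazing.

the dragonfly collapse, the juvenile frog population surge, the riparian macrophyte population surge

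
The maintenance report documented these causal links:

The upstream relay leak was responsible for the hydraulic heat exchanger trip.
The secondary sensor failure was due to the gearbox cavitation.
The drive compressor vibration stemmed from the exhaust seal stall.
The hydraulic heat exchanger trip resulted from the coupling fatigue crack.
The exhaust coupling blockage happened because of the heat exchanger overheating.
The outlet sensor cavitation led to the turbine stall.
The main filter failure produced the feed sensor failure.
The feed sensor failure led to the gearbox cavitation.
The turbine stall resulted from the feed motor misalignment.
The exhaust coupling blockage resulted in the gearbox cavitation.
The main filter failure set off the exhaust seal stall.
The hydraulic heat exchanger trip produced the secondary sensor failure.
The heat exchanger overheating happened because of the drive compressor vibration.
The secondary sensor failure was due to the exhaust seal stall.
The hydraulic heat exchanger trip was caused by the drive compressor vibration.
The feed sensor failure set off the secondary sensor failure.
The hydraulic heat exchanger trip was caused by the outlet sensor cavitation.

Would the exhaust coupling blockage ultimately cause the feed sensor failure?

The exhaust coupling blockage leads to the gearbox cavitation, the secondary sensor failure; the feed sensor failure is not among them.

No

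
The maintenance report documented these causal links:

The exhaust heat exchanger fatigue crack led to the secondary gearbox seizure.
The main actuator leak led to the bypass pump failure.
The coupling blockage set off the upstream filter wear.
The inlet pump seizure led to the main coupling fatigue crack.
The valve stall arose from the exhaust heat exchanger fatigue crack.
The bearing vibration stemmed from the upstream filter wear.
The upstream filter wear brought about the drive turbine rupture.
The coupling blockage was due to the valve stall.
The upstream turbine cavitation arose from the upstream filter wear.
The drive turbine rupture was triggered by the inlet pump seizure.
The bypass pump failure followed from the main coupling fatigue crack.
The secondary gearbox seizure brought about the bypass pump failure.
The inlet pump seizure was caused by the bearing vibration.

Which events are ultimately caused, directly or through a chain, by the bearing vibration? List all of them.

Direct effects: the inlet pump seizure.
2 steps out: the main coupling fatigue crack, the drive turbine rupture.
3 steps out: the bypass pump failure.
Not reachable from it: the exhaust heat exchanger fatigue crack, the valve stall, the coupling blockage, the upstream filter wear, the upstream turbine cavitation, the main actuator leak, the secondary gearbox seizure.

the bypass pump failure, the drive turbine rupture, the inlet pump seizure, the main coupling fatigue crack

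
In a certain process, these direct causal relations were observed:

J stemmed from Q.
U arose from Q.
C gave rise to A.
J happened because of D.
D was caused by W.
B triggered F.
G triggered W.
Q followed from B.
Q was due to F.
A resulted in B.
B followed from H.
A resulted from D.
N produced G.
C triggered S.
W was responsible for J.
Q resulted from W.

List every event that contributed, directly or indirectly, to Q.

Immediate causes of Q: W, B, F.
Further upstream: C, N, H, G, D, A.

A, B, C, D, F, G, H, N, W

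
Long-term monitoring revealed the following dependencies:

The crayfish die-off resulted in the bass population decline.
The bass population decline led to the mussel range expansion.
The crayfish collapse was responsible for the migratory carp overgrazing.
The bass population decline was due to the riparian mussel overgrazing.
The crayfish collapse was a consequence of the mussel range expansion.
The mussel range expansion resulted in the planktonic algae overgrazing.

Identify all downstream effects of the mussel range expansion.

the crayfish collapse, the migratory carp overgrazing, the planktonic algae overgrazing

Direct effects: the planktonic algae overgrazing, the crayfish collapse.
2 steps out: the migratory carp overgrazing.
Not reachable from it: the riparian mussel overgrazing, the bass population decline, the crayfish die-off.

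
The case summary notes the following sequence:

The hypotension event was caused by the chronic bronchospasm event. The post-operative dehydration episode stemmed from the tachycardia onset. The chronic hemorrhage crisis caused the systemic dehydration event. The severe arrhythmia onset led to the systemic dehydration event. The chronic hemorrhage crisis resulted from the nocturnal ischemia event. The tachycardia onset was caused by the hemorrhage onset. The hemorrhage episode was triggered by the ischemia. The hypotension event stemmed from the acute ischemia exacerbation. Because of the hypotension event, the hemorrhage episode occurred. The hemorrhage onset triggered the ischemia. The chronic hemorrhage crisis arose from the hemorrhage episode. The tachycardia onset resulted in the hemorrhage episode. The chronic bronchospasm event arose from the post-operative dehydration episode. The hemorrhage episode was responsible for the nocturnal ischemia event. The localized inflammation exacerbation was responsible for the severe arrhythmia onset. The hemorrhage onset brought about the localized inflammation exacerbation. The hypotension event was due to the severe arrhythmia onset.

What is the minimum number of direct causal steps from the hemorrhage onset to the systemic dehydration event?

3

Shortest chain: the hemorrhage onset → the localized inflammation exacerbation → the severe arrhythmia onset → the systemic dehydration event.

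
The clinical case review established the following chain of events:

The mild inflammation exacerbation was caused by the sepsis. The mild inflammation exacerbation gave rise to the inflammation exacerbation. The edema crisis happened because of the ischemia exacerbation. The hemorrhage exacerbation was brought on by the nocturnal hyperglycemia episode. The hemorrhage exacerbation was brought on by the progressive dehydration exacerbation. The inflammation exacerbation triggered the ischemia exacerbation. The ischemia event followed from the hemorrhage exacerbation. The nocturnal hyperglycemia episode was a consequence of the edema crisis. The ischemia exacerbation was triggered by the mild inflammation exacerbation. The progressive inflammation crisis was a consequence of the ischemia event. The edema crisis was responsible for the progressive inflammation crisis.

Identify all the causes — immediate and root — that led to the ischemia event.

Immediate cause of the ischemia event: the hemorrhage exacerbation.
Further upstream: the sepsis, the mild inflammation exacerbation, the progressive dehydration exacerbation, the inflammation exacerbation, the ischemia exacerbation, the edema crisis, the nocturnal hyperglycemia episode.

the edema crisis, the hemorrhage exacerbation, the inflammation exacerbation, the ischemia exacerbation, the mild inflammation exacerbation, the nocturnal hyperglycemia episode, the progressive dehydration exacerbation, the sepsis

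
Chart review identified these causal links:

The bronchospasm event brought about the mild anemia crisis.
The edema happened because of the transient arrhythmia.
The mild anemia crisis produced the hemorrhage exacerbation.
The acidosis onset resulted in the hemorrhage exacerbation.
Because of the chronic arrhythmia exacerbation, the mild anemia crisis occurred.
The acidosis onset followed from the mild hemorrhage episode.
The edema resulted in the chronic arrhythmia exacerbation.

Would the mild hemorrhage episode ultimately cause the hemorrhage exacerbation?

There is a causal chain: the mild hemorrhage episode → the acidosis onset → the hemorrhage exacerbation.

Yes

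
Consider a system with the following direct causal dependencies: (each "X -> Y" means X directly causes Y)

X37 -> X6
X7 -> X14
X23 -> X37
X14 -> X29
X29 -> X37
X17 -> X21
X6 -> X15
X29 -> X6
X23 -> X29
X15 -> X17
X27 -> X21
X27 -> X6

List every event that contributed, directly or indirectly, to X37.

X14, X23, X29, X7

Immediate causes of X37: X23, X29.
Further upstream: X7, X14.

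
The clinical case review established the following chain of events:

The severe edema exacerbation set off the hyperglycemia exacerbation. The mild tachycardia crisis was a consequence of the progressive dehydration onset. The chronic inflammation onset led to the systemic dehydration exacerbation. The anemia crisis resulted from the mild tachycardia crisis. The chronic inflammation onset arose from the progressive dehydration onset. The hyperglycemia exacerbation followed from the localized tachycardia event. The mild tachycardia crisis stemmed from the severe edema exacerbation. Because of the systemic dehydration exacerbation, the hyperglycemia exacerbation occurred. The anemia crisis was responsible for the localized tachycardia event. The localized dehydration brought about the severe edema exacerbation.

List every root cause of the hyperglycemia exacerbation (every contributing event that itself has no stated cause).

the localized dehydration, the progressive dehydration onset

Tracing upstream from the hyperglycemia exacerbation: the hyperglycemia exacerbation ← the systemic dehydration exacerbation ← the chronic inflammation onset ← the progressive dehydration onset.
A separate upstream branch: the hyperglycemia exacerbation ← the severe edema exacerbation ← the localized dehydration.
Each of those chain origins has no stated cause.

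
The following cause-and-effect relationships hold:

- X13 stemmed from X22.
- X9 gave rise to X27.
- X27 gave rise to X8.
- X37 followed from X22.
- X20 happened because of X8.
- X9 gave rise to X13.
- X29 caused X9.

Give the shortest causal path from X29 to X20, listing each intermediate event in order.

X29 → X9
X9 → X27
X27 → X8
X8 → X20
Length: 4 steps.

X29 → X9 → X27 → X8 → X20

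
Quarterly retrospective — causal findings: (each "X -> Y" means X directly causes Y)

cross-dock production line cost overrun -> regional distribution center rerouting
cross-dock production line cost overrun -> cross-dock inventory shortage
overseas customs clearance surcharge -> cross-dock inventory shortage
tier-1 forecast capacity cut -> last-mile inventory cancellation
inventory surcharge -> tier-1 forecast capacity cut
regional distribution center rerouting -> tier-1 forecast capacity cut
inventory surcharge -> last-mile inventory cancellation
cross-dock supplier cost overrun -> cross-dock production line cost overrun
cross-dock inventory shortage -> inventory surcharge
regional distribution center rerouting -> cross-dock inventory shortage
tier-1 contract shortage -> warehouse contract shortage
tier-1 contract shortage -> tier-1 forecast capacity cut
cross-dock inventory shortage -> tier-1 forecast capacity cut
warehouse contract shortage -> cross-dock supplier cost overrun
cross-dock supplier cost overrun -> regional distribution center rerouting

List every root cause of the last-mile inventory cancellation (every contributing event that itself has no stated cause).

the overseas customs clearance surcharge, the tier-1 contract shortage

Tracing upstream from the last-mile inventory cancellation: the last-mile inventory cancellation ← the inventory surcharge ← the cross-dock inventory shortage ← the overseas customs clearance surcharge.
A separate upstream branch: the last-mile inventory cancellation ← the tier-1 forecast capacity cut ← the tier-1 contract shortage.
Each of those chain origins has no stated cause.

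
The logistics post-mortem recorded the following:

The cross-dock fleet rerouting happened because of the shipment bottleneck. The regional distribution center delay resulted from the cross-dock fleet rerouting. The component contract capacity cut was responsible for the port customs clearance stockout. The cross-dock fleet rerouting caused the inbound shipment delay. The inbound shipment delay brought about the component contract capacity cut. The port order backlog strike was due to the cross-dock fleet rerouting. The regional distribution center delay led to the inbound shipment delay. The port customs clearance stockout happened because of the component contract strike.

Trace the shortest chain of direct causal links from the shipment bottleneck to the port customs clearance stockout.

the shipment bottleneck → the cross-dock fleet rerouting
the cross-dock fleet rerouting → the inbound shipment delay
the inbound shipment delay → the component contract capacity cut
the component contract capacity cut → the port customs clearance stockout
Length: 4 steps.

the shipment bottleneck → the cross-dock fleet rerouting → the inbound shipment delay → the component contract capacity cut → the port customs clearance stockout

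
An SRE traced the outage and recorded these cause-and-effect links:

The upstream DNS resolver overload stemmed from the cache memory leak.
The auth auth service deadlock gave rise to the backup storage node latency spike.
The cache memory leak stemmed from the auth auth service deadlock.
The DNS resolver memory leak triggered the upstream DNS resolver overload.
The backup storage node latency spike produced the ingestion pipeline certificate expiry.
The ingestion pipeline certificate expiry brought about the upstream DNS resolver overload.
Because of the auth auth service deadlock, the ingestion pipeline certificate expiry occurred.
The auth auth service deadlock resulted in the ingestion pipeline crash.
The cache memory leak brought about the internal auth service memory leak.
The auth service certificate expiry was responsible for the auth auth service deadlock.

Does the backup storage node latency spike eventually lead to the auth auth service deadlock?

The backup storage node latency spike leads to the ingestion pipeline certificate expiry, the upstream DNS resolver overload; the auth auth service deadlock is not among them.

No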